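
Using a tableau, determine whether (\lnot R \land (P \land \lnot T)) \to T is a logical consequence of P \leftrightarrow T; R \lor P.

Initial set: {T (P \leftrightarrow T); T (R \lor P); F ((\lnot R \land (P \land \lnot T)) \to T)}.
F ((\lnot R \land (P \land \lnot T)) \to T): α-rule — add T (\lnot R \land (P \land \lnot T)), F T.
T (\lnot R \land (P \land \lnot T)): α-rule — add T \lnot R, T (P \land \lnot T).
T (P \land \lnot T): α-rule — add T P, T \lnot T.
T (P \leftrightarrow T): β-rule — branch into T P, T T  //  F P, F T.
  branch 1 (add T P, T T):
    × closes — contains both T and \lnot T.
  branch 2 (add F P, F T):
    × closes — contains both P and \lnot P.
All 2 branches close.
Every branch closed, so the premises entail the conclusion.

Yes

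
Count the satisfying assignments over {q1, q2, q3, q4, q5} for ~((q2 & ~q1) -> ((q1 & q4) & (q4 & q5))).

8

Initial set: {~((q2 & ~q1) -> ((q1 & q4) & (q4 & q5)))}.
~((q2 & ~q1) -> ((q1 & q4) & (q4 & q5))): α-rule — add (q2 & ~q1), ~((q1 & q4) & (q4 & q5)).
(q2 & ~q1): α-rule — add q2, ~q1.
~((q1 & q4) & (q4 & q5)): β-rule — branch into ~(q1 & q4)  //  ~(q4 & q5).
  branch 1 (add ~(q1 & q4)):
    ~(q1 & q4): β-rule — branch into ~q1  //  ~q4.
      branch 1.1 (add ~q1):
        ○ open, literals {q1=F, q2=T}.
      branch 1.2 (add ~q4):
        ○ open, literals {q1=F, q2=T, q4=F}.
  branch 2 (add ~(q4 & q5)):
    ~(q4 & q5): β-rule — branch into ~q4  //  ~q5.
      branch 2.1 (add ~q4):
        ○ open, literals {q1=F, q2=T, q4=F}.
      branch 2.2 (add ~q5):
        ○ open, literals {q1=F, q2=T, q5=F}.
0 branches closed, 4 open.
Each open branch fixes some atoms; the unmentioned ones are free. Counting distinct full assignments: branch {q1=F, q2=T} (q3, q4, q5) contributes 8 new; branch {q1=F, q2=T, q4=F} (q3, q5) contributes 0 new; branch {q1=F, q2=T, q4=F} (q3, q5) contributes 0 new; branch {q1=F, q2=T, q5=F} (q3, q4) contributes 0 new. Total: 8.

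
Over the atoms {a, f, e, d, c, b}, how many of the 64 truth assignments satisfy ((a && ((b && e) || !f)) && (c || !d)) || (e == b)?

Initial set: {(((a && ((b && e) || !f)) && (c || !d)) || (e == b))}.
(((a && ((b && e) || !f)) && (c || !d)) || (e == b)): β-rule — branch into ((a && ((b && e) || !f)) && (c || !d))  //  (e == b).
  branch 1 (add ((a && ((b && e) || !f)) && (c || !d))):
    ((a && ((b && e) || !f)) && (c || !d)): α-rule — add (a && ((b && e) || !f)), (c || !d).
    (a && ((b && e) || !f)): α-rule — add a, ((b && e) || !f).
    (c || !d): β-rule — branch into c  //  !d.
      branch 1.1 (add c):
        ((b && e) || !f): β-rule — branch into (b && e)  //  !f.
          branch 1.1.1 (add (b && e)):
            (b && e): α-rule — add b, e.
            ○ open, literals {a=T, b=T, c=T, e=T}.
          branch 1.1.2 (add !f):
            ○ open, literals {a=T, c=T, f=F}.
      branch 1.2 (add !d):
        ((b && e) || !f): β-rule — branch into (b && e)  //  !f.
          branch 1.2.1 (add (b && e)):
            (b && e): α-rule — add b, e.
            ○ open, literals {a=T, b=T, d=F, e=T}.
          branch 1.2.2 (add !f):
            ○ open, literals {a=T, d=F, f=F}.
  branch 2 (add (e == b)):
    (e == b): β-rule — branch into e, b  //  !e, !b.
      branch 2.1 (add e, b):
        ○ open, literals {b=T, e=T}.
      branch 2.2 (add !e, !b):
        ○ open, literals {b=F, e=F}.
0 branches closed, 6 open.
Each open branch fixes some atoms; the unmentioned ones are free. Counting distinct full assignments: branch {a=T, b=T, c=T, e=T} (f, d) contributes 4 new; branch {a=T, c=T, f=F} (e, d, b) contributes 6 new; branch {a=T, b=T, d=F, e=T} (f, c) contributes 2 new; branch {a=T, d=F, f=F} (e, c, b) contributes 3 new; branch {b=T, e=T} (a, f, d, c) contributes 10 new; branch {b=F, e=F} (a, f, d, c) contributes 13 new. Total: 38.

38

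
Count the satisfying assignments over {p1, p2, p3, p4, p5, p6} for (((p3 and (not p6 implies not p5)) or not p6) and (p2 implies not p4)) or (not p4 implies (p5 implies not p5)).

Initial set: {((((p3 and (not p6 implies not p5)) or not p6) and (p2 implies not p4)) or (not p4 implies (p5 implies not p5)))}.
((((p3 and (not p6 implies not p5)) or not p6) and (p2 implies not p4)) or (not p4 implies (p5 implies not p5))): β-rule — branch into (((p3 and (not p6 implies not p5)) or not p6) and (p2 implies not p4))  //  (not p4 implies (p5 implies not p5)).
  branch 1 (add (((p3 and (not p6 implies not p5)) or not p6) and (p2 implies not p4))):
    (((p3 and (not p6 implies not p5)) or not p6) and (p2 implies not p4)): α-rule — add ((p3 and (not p6 implies not p5)) or not p6), (p2 implies not p4).
    ((p3 and (not p6 implies not p5)) or not p6): β-rule — branch into (p3 and (not p6 implies not p5))  //  not p6.
      branch 1.1 (add (p3 and (not p6 implies not p5))):
        (p3 and (not p6 implies not p5)): α-rule — add p3, (not p6 implies not p5).
        (p2 implies not p4): β-rule — branch into not p2  //  not p4.
          branch 1.1.1 (add not p2):
            (not p6 implies not p5): β-rule — branch into not not p6  //  not p5.
              branch 1.1.1.1 (add not not p6):
                ○ open, literals {p2=false, p3=true, p6=true}.
              branch 1.1.1.2 (add not p5):
                ○ open, literals {p2=false, p3=true, p5=false}.
          branch 1.1.2 (add not p4):
            (not p6 implies not p5): β-rule — branch into not not p6  //  not p5.
              branch 1.1.2.1 (add not not p6):
                ○ open, literals {p3=true, p4=false, p6=true}.
              branch 1.1.2.2 (add not p5):
                ○ open, literals {p3=true, p4=false, p5=false}.
      branch 1.2 (add not p6):
        (p2 implies not p4): β-rule — branch into not p2  //  not p4.
          branch 1.2.1 (add not p2):
            ○ open, literals {p2=false, p6=false}.
          branch 1.2.2 (add not p4):
            ○ open, literals {p4=false, p6=false}.
  branch 2 (add (not p4 implies (p5 implies not p5))):
    (not p4 implies (p5 implies not p5)): β-rule — branch into not not p4  //  (p5 implies not p5).
      branch 2.1 (add not not p4):
        ○ open, literals {p4=true}.
      branch 2.2 (add (p5 implies not p5)):
        (p5 implies not p5): β-rule — branch into not p5  //  not p5.
          branch 2.2.1 (add not p5):
            ○ open, literals {p5=false}.
          branch 2.2.2 (add not p5):
            ○ open, literals {p5=false}.
0 branches closed, 9 open.
Each open branch fixes some atoms; the unmentioned ones are free. Counting distinct full assignments: branch {p2=false, p3=true, p6=true} (p1, p4, p5) contributes 8 new; branch {p2=false, p3=true, p5=false} (p1, p4, p6) contributes 4 new; branch {p3=true, p4=false, p6=true} (p1, p2, p5) contributes 4 new; branch {p3=true, p4=false, p5=false} (p1, p2, p6) contributes 2 new; branch {p2=false, p6=false} (p1, p3, p4, p5) contributes 12 new; branch {p4=false, p6=false} (p1, p2, p3, p5) contributes 6 new; branch {p4=true} (p1, p2, p3, p5, p6) contributes 20 new; branch {p5=false} (p1, p2, p3, p4, p6) contributes 4 new; branch {p5=false} (p1, p2, p3, p4, p6) contributes 0 new. Total: 60.

60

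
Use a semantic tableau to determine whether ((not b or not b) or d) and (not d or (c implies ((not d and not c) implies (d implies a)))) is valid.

Not valid

Assume the negation and expand:
Initial set: {not (((not b or not b) or d) and (not d or (c implies ((not d and not c) implies (d implies a)))))}.
not (((not b or not b) or d) and (not d or (c implies ((not d and not c) implies (d implies a))))): β-rule — branch into not ((not b or not b) or d)  //  not (not d or (c implies ((not d and not c) implies (d implies a)))).
  branch 1 (add not ((not b or not b) or d)):
    not ((not b or not b) or d): α-rule — add not (not b or not b), not d.
    not (not b or not b): α-rule — add not not b, not not b.
    ○ open, literals {b=1, d=0}.
  branch 2 (add not (not d or (c implies ((not d and not c) implies (d implies a))))):
    not (not d or (c implies ((not d and not c) implies (d implies a)))): α-rule — add not not d, not (c implies ((not d and not c) implies (d implies a))).
    not (c implies ((not d and not c) implies (d implies a))): α-rule — add c, not ((not d and not c) implies (d implies a)).
    not ((not d and not c) implies (d implies a)): α-rule — add (not d and not c), not (d implies a).
    (not d and not c): α-rule — add not d, not c.
    × closes — contains both d and not d.
1 branch closed, 1 open.
An open branch gives a countermodel: b=1, d=0 (unmentioned atoms arbitrary); under it the original formula is false.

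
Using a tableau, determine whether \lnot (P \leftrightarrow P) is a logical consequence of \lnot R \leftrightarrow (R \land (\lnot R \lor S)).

Initial set: {(\lnot R \leftrightarrow (R \land (\lnot R \lor S))); \lnot \lnot (P \leftrightarrow P)}.
(\lnot R \leftrightarrow (R \land (\lnot R \lor S))): β-rule — branch into \lnot R, (R \land (\lnot R \lor S))  //  \lnot \lnot R, \lnot (R \land (\lnot R \lor S)).
  branch 1 (add \lnot R, (R \land (\lnot R \lor S))):
    (R \land (\lnot R \lor S)): α-rule — add R, (\lnot R \lor S).
    × closes — contains both R and \lnot R.
  branch 2 (add \lnot \lnot R, \lnot (R \land (\lnot R \lor S))):
    \lnot \lnot (P \leftrightarrow P): β-rule — branch into P, P  //  \lnot P, \lnot P.
      branch 2.1 (add P, P):
        \lnot (R \land (\lnot R \lor S)): β-rule — branch into \lnot R  //  \lnot (\lnot R \lor S).
          branch 2.1.1 (add \lnot R):
            × closes — contains both R and \lnot R.
          branch 2.1.2 (add \lnot (\lnot R \lor S)):
            \lnot (\lnot R \lor S): α-rule — add \lnot \lnot R, \lnot S.
            ○ open, literals {P=1, R=1, S=0}.
      branch 2.2 (add \lnot P, \lnot P):
        \lnot (R \land (\lnot R \lor S)): β-rule — branch into \lnot R  //  \lnot (\lnot R \lor S).
          branch 2.2.1 (add \lnot R):
            × closes — contains both R and \lnot R.
          branch 2.2.2 (add \lnot (\lnot R \lor S)):
            \lnot (\lnot R \lor S): α-rule — add \lnot \lnot R, \lnot S.
            ○ open, literals {P=0, R=1, S=0}.
3 branches closed, 2 open.
An open branch gives a countermodel: P=1, R=1, S=0 (unmentioned atoms arbitrary); the premises hold there but the conclusion fails.

No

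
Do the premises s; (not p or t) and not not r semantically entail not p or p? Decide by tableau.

Initial set: {s; ((not p or t) and not not r); not (not p or p)}.
((not p or t) and not not r): α-rule — add (not p or t), not not r.
not (not p or p): α-rule — add not not p, not p.
× closes — contains both p and not p.
All 1 branch closes.
Every branch closed, so the premises entail the conclusion.

Yes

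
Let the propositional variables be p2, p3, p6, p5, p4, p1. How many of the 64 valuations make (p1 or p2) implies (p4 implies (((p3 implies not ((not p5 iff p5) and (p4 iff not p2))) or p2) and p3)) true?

Initial set: {T ((p1 or p2) implies (p4 implies (((p3 implies not ((not p5 iff p5) and (p4 iff not p2))) or p2) and p3)))}.
T ((p1 or p2) implies (p4 implies (((p3 implies not ((not p5 iff p5) and (p4 iff not p2))) or p2) and p3))): β-rule — branch into F (p1 or p2)  //  T (p4 implies (((p3 implies not ((not p5 iff p5) and (p4 iff not p2))) or p2) and p3)).
  branch 1 (add F (p1 or p2)):
    F (p1 or p2): α-rule — add F p1, F p2.
    ○ open, literals {p1=F, p2=F}.
  branch 2 (add T (p4 implies (((p3 implies not ((not p5 iff p5) and (p4 iff not p2))) or p2) and p3))):
    T (p4 implies (((p3 implies not ((not p5 iff p5) and (p4 iff not p2))) or p2) and p3)): β-rule — branch into F p4  //  T (((p3 implies not ((not p5 iff p5) and (p4 iff not p2))) or p2) and p3).
      branch 2.1 (add F p4):
        ○ open, literals {p4=F}.
      branch 2.2 (add T (((p3 implies not ((not p5 iff p5) and (p4 iff not p2))) or p2) and p3)):
        T (((p3 implies not ((not p5 iff p5) and (p4 iff not p2))) or p2) and p3): α-rule — add T ((p3 implies not ((not p5 iff p5) and (p4 iff not p2))) or p2), T p3.
        T ((p3 implies not ((not p5 iff p5) and (p4 iff not p2))) or p2): β-rule — branch into T (p3 implies not ((not p5 iff p5) and (p4 iff not p2)))  //  T p2.
          branch 2.2.1 (add T (p3 implies not ((not p5 iff p5) and (p4 iff not p2)))):
            T (p3 implies not ((not p5 iff p5) and (p4 iff not p2))): β-rule — branch into F p3  //  T not ((not p5 iff p5) and (p4 iff not p2)).
              branch 2.2.1.1 (add F p3):
                × closes — contains both p3 and not p3.
              branch 2.2.1.2 (add T not ((not p5 iff p5) and (p4 iff not p2))):
                T not ((not p5 iff p5) and (p4 iff not p2)): β-rule — branch into F (not p5 iff p5)  //  F (p4 iff not p2).
                  branch 2.2.1.2.1 (add F (not p5 iff p5)):
                    F (not p5 iff p5): β-rule — branch into T not p5, F p5  //  F not p5, T p5.
                      branch 2.2.1.2.1.1 (add T not p5, F p5):
                        ○ open, literals {p3=T, p5=F}.
                      branch 2.2.1.2.1.2 (add F not p5, T p5):
                        ○ open, literals {p3=T, p5=T}.
                  branch 2.2.1.2.2 (add F (p4 iff not p2)):
                    F (p4 iff not p2): β-rule — branch into T p4, F not p2  //  F p4, T not p2.
                      branch 2.2.1.2.2.1 (add T p4, F not p2):
                        ○ open, literals {p2=T, p3=T, p4=T}.
                      branch 2.2.1.2.2.2 (add F p4, T not p2):
                        ○ open, literals {p2=F, p3=T, p4=F}.
          branch 2.2.2 (add T p2):
            ○ open, literals {p2=T, p3=T}.
1 branch closed, 7 open.
Each open branch fixes some atoms; the unmentioned ones are free. Counting distinct full assignments: branch {p1=F, p2=F} (p3, p6, p5, p4) contributes 16 new; branch {p4=F} (p2, p3, p6, p5, p1) contributes 24 new; branch {p3=T, p5=F} (p2, p6, p4, p1) contributes 6 new; branch {p3=T, p5=T} (p2, p6, p4, p1) contributes 6 new; branch {p2=T, p3=T, p4=T} (p6, p5, p1) contributes 0 new; branch {p2=F, p3=T, p4=F} (p6, p5, p1) contributes 0 new; branch {p2=T, p3=T} (p6, p5, p4, p1) contributes 0 new. Total: 52.

52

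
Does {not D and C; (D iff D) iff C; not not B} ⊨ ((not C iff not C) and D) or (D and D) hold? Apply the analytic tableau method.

Initial set: {(not D and C); ((D iff D) iff C); not not B; not (((not C iff not C) and D) or (D and D))}.
(not D and C): α-rule — add not D, C.
not not B: drop double negation, giving B.
not (((not C iff not C) and D) or (D and D)): α-rule — add not ((not C iff not C) and D), not (D and D).
((D iff D) iff C): β-rule — branch into (D iff D), C  //  not (D iff D), not C.
  branch 1 (add (D iff D), C):
    not ((not C iff not C) and D): β-rule — branch into not (not C iff not C)  //  not D.
      branch 1.1 (add not (not C iff not C)):
        not (D and D): β-rule — branch into not D  //  not D.
          branch 1.1.1 (add not D):
            (D iff D): β-rule — branch into D, D  //  not D, not D.
              branch 1.1.1.1 (add D, D):
                × closes — contains both D and not D.
              branch 1.1.1.2 (add not D, not D):
                not (not C iff not C): β-rule — branch into not C, not not C  //  not not C, not C.
                  branch 1.1.1.2.1 (add not C, not not C):
                    × closes — contains both C and not C.
                  branch 1.1.1.2.2 (add not not C, not C):
                    × closes — contains both C and not C.
          branch 1.1.2 (add not D):
            (D iff D): β-rule — branch into D, D  //  not D, not D.
              branch 1.1.2.1 (add D, D):
                × closes — contains both D and not D.
              branch 1.1.2.2 (add not D, not D):
                not (not C iff not C): β-rule — branch into not C, not not C  //  not not C, not C.
                  branch 1.1.2.2.1 (add not C, not not C):
                    × closes — contains both C and not C.
                  branch 1.1.2.2.2 (add not not C, not C):
                    × closes — contains both C and not C.
      branch 1.2 (add not D):
        not (D and D): β-rule — branch into not D  //  not D.
          branch 1.2.1 (add not D):
            (D iff D): β-rule — branch into D, D  //  not D, not D.
              branch 1.2.1.1 (add D, D):
                × closes — contains both D and not D.
              branch 1.2.1.2 (add not D, not D):
                ○ open, literals {B=T, C=T, D=F}.
          branch 1.2.2 (add not D):
            (D iff D): β-rule — branch into D, D  //  not D, not D.
              branch 1.2.2.1 (add D, D):
                × closes — contains both D and not D.
              branch 1.2.2.2 (add not D, not D):
                ○ open, literals {B=T, C=T, D=F}.
  branch 2 (add not (D iff D), not C):
    × closes — contains both C and not C.
9 branches closed, 2 open.
An open branch gives a countermodel: B=T, C=T, D=F (unmentioned atoms arbitrary); the premises hold there but the conclusion fails.

No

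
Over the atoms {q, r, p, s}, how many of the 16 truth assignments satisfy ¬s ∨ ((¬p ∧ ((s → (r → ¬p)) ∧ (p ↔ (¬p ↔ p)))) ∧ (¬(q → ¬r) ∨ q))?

Initial set: {(¬s ∨ ((¬p ∧ ((s → (r → ¬p)) ∧ (p ↔ (¬p ↔ p)))) ∧ (¬(q → ¬r) ∨ q)))}.
(¬s ∨ ((¬p ∧ ((s → (r → ¬p)) ∧ (p ↔ (¬p ↔ p)))) ∧ (¬(q → ¬r) ∨ q))): β-rule — branch into ¬s  //  ((¬p ∧ ((s → (r → ¬p)) ∧ (p ↔ (¬p ↔ p)))) ∧ (¬(q → ¬r) ∨ q)).
  branch 1 (add ¬s):
    ○ open, literals {s=false}.
  branch 2 (add ((¬p ∧ ((s → (r → ¬p)) ∧ (p ↔ (¬p ↔ p)))) ∧ (¬(q → ¬r) ∨ q))):
    ((¬p ∧ ((s → (r → ¬p)) ∧ (p ↔ (¬p ↔ p)))) ∧ (¬(q → ¬r) ∨ q)): α-rule — add (¬p ∧ ((s → (r → ¬p)) ∧ (p ↔ (¬p ↔ p)))), (¬(q → ¬r) ∨ q).
    (¬p ∧ ((s → (r → ¬p)) ∧ (p ↔ (¬p ↔ p)))): α-rule — add ¬p, ((s → (r → ¬p)) ∧ (p ↔ (¬p ↔ p))).
    ((s → (r → ¬p)) ∧ (p ↔ (¬p ↔ p))): α-rule — add (s → (r → ¬p)), (p ↔ (¬p ↔ p)).
    (¬(q → ¬r) ∨ q): β-rule — branch into ¬(q → ¬r)  //  q.
      branch 2.1 (add ¬(q → ¬r)):
        ¬(q → ¬r): α-rule — add q, ¬¬r.
        (s → (r → ¬p)): β-rule — branch into ¬s  //  (r → ¬p).
          branch 2.1.1 (add ¬s):
            (p ↔ (¬p ↔ p)): β-rule — branch into p, (¬p ↔ p)  //  ¬p, ¬(¬p ↔ p).
              branch 2.1.1.1 (add p, (¬p ↔ p)):
                × closes — contains both p and ¬p.
              branch 2.1.1.2 (add ¬p, ¬(¬p ↔ p)):
                ¬(¬p ↔ p): β-rule — branch into ¬p, ¬p  //  ¬¬p, p.
                  branch 2.1.1.2.1 (add ¬p, ¬p):
                    ○ open, literals {p=false, q=true, r=true, s=false}.
                  branch 2.1.1.2.2 (add ¬¬p, p):
                    × closes — contains both p and ¬p.
          branch 2.1.2 (add (r → ¬p)):
            (p ↔ (¬p ↔ p)): β-rule — branch into p, (¬p ↔ p)  //  ¬p, ¬(¬p ↔ p).
              branch 2.1.2.1 (add p, (¬p ↔ p)):
                × closes — contains both p and ¬p.
              branch 2.1.2.2 (add ¬p, ¬(¬p ↔ p)):
                (r → ¬p): β-rule — branch into ¬r  //  ¬p.
                  branch 2.1.2.2.1 (add ¬r):
                    × closes — contains both r and ¬r.
                  branch 2.1.2.2.2 (add ¬p):
                    ¬(¬p ↔ p): β-rule — branch into ¬p, ¬p  //  ¬¬p, p.
                      branch 2.1.2.2.2.1 (add ¬p, ¬p):
                        ○ open, literals {p=false, q=true, r=true}.
                      branch 2.1.2.2.2.2 (add ¬¬p, p):
                        × closes — contains both p and ¬p.
      branch 2.2 (add q):
        (s → (r → ¬p)): β-rule — branch into ¬s  //  (r → ¬p).
          branch 2.2.1 (add ¬s):
            (p ↔ (¬p ↔ p)): β-rule — branch into p, (¬p ↔ p)  //  ¬p, ¬(¬p ↔ p).
              branch 2.2.1.1 (add p, (¬p ↔ p)):
                × closes — contains both p and ¬p.
              branch 2.2.1.2 (add ¬p, ¬(¬p ↔ p)):
                ¬(¬p ↔ p): β-rule — branch into ¬p, ¬p  //  ¬¬p, p.
                  branch 2.2.1.2.1 (add ¬p, ¬p):
                    ○ open, literals {p=false, q=true, s=false}.
                  branch 2.2.1.2.2 (add ¬¬p, p):
                    × closes — contains both p and ¬p.
          branch 2.2.2 (add (r → ¬p)):
            (p ↔ (¬p ↔ p)): β-rule — branch into p, (¬p ↔ p)  //  ¬p, ¬(¬p ↔ p).
              branch 2.2.2.1 (add p, (¬p ↔ p)):
                × closes — contains both p and ¬p.
              branch 2.2.2.2 (add ¬p, ¬(¬p ↔ p)):
                (r → ¬p): β-rule — branch into ¬r  //  ¬p.
                  branch 2.2.2.2.1 (add ¬r):
                    ¬(¬p ↔ p): β-rule — branch into ¬p, ¬p  //  ¬¬p, p.
                      branch 2.2.2.2.1.1 (add ¬p, ¬p):
                        ○ open, literals {p=false, q=true, r=false}.
                      branch 2.2.2.2.1.2 (add ¬¬p, p):
                        × closes — contains both p and ¬p.
                  branch 2.2.2.2.2 (add ¬p):
                    ¬(¬p ↔ p): β-rule — branch into ¬p, ¬p  //  ¬¬p, p.
                      branch 2.2.2.2.2.1 (add ¬p, ¬p):
                        ○ open, literals {p=false, q=true}.
                      branch 2.2.2.2.2.2 (add ¬¬p, p):
                        × closes — contains both p and ¬p.
10 branches closed, 6 open.
Each open branch fixes some atoms; the unmentioned ones are free. Counting distinct full assignments: branch {s=false} (q, r, p) contributes 8 new; branch {p=false, q=true, r=true, s=false} (none free) contributes 0 new; branch {p=false, q=true, r=true} (s) contributes 1 new; branch {p=false, q=true, s=false} (r) contributes 0 new; branch {p=false, q=true, r=false} (s) contributes 1 new; branch {p=false, q=true} (r, s) contributes 0 new. Total: 10.

10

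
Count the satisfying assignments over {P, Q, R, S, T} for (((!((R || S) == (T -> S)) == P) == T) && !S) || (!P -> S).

Initial set: {T ((((!((R || S) == (T -> S)) == P) == T) && !S) || (!P -> S))}.
T ((((!((R || S) == (T -> S)) == P) == T) && !S) || (!P -> S)): β-rule — branch into T (((!((R || S) == (T -> S)) == P) == T) && !S)  //  T (!P -> S).
  branch 1 (add T (((!((R || S) == (T -> S)) == P) == T) && !S)):
    T (((!((R || S) == (T -> S)) == P) == T) && !S): α-rule — add T ((!((R || S) == (T -> S)) == P) == T), T !S.
    T ((!((R || S) == (T -> S)) == P) == T): β-rule — branch into T (!((R || S) == (T -> S)) == P), T T  //  F (!((R || S) == (T -> S)) == P), F T.
      branch 1.1 (add T (!((R || S) == (T -> S)) == P), T T):
        T (!((R || S) == (T -> S)) == P): β-rule — branch into T !((R || S) == (T -> S)), T P  //  F !((R || S) == (T -> S)), F P.
          branch 1.1.1 (add T !((R || S) == (T -> S)), T P):
            T !((R || S) == (T -> S)): β-rule — branch into T (R || S), F (T -> S)  //  F (R || S), T (T -> S).
              branch 1.1.1.1 (add T (R || S), F (T -> S)):
                F (T -> S): α-rule — add T T, F S.
                T (R || S): β-rule — branch into T R  //  T S.
                  branch 1.1.1.1.1 (add T R):
                    ○ open, literals {P=T, R=T, S=F, T=T}.
                  branch 1.1.1.1.2 (add T S):
                    × closes — contains both S and !S.
              branch 1.1.1.2 (add F (R || S), T (T -> S)):
                F (R || S): α-rule — add F R, F S.
                T (T -> S): β-rule — branch into F T  //  T S.
                  branch 1.1.1.2.1 (add F T):
                    × closes — contains both T and !T.
                  branch 1.1.1.2.2 (add T S):
                    × closes — contains both S and !S.
          branch 1.1.2 (add F !((R || S) == (T -> S)), F P):
            F !((R || S) == (T -> S)): β-rule — branch into T (R || S), T (T -> S)  //  F (R || S), F (T -> S).
              branch 1.1.2.1 (add T (R || S), T (T -> S)):
                T (R || S): β-rule — branch into T R  //  T S.
                  branch 1.1.2.1.1 (add T R):
                    T (T -> S): β-rule — branch into F T  //  T S.
                      branch 1.1.2.1.1.1 (add F T):
                        × closes — contains both T and !T.
                      branch 1.1.2.1.1.2 (add T S):
                        × closes — contains both S and !S.
                  branch 1.1.2.1.2 (add T S):
                    × closes — contains both S and !S.
              branch 1.1.2.2 (add F (R || S), F (T -> S)):
                F (R || S): α-rule — add F R, F S.
                F (T -> S): α-rule — add T T, F S.
                ○ open, literals {P=F, R=F, S=F, T=T}.
      branch 1.2 (add F (!((R || S) == (T -> S)) == P), F T):
        F (!((R || S) == (T -> S)) == P): β-rule — branch into T !((R || S) == (T -> S)), F P  //  F !((R || S) == (T -> S)), T P.
          branch 1.2.1 (add T !((R || S) == (T -> S)), F P):
            T !((R || S) == (T -> S)): β-rule — branch into T (R || S), F (T -> S)  //  F (R || S), T (T -> S).
              branch 1.2.1.1 (add T (R || S), F (T -> S)):
                F (T -> S): α-rule — add T T, F S.
                × closes — contains both T and !T.
              branch 1.2.1.2 (add F (R || S), T (T -> S)):
                F (R || S): α-rule — add F R, F S.
                T (T -> S): β-rule — branch into F T  //  T S.
                  branch 1.2.1.2.1 (add F T):
                    ○ open, literals {P=F, R=F, S=F, T=F}.
                  branch 1.2.1.2.2 (add T S):
                    × closes — contains both S and !S.
          branch 1.2.2 (add F !((R || S) == (T -> S)), T P):
            F !((R || S) == (T -> S)): β-rule — branch into T (R || S), T (T -> S)  //  F (R || S), F (T -> S).
              branch 1.2.2.1 (add T (R || S), T (T -> S)):
                T (R || S): β-rule — branch into T R  //  T S.
                  branch 1.2.2.1.1 (add T R):
                    T (T -> S): β-rule — branch into F T  //  T S.
                      branch 1.2.2.1.1.1 (add F T):
                        ○ open, literals {P=T, R=T, S=F, T=F}.
                      branch 1.2.2.1.1.2 (add T S):
                        × closes — contains both S and !S.
                  branch 1.2.2.1.2 (add T S):
                    × closes — contains both S and !S.
              branch 1.2.2.2 (add F (R || S), F (T -> S)):
                F (R || S): α-rule — add F R, F S.
                F (T -> S): α-rule — add T T, F S.
                × closes — contains both T and !T.
  branch 2 (add T (!P -> S)):
    T (!P -> S): β-rule — branch into F !P  //  T S.
      branch 2.1 (add F !P):
        ○ open, literals {P=T}.
      branch 2.2 (add T S):
        ○ open, literals {S=T}.
11 branches closed, 6 open.
Each open branch fixes some atoms; the unmentioned ones are free. Counting distinct full assignments: branch {P=T, R=T, S=F, T=T} (Q) contributes 2 new; branch {P=F, R=F, S=F, T=T} (Q) contributes 2 new; branch {P=F, R=F, S=F, T=F} (Q) contributes 2 new; branch {P=T, R=T, S=F, T=F} (Q) contributes 2 new; branch {P=T} (Q, R, S, T) contributes 12 new; branch {S=T} (P, Q, R, T) contributes 8 new. Total: 28.

28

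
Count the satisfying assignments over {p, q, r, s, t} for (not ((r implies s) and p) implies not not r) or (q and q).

28

Initial set: {((not ((r implies s) and p) implies not not r) or (q and q))}.
((not ((r implies s) and p) implies not not r) or (q and q)): β-rule — branch into (not ((r implies s) and p) implies not not r)  //  (q and q).
  branch 1 (add (not ((r implies s) and p) implies not not r)):
    (not ((r implies s) and p) implies not not r): β-rule — branch into not not ((r implies s) and p)  //  not not r.
      branch 1.1 (add not not ((r implies s) and p)):
        not not ((r implies s) and p): α-rule — add (r implies s), p.
        (r implies s): β-rule — branch into not r  //  s.
          branch 1.1.1 (add not r):
            ○ open, literals {p=1, r=0}.
          branch 1.1.2 (add s):
            ○ open, literals {p=1, s=1}.
      branch 1.2 (add not not r):
        not not r: drop double negation, giving r.
        ○ open, literals {r=1}.
  branch 2 (add (q and q)):
    (q and q): α-rule — add q, q.
    ○ open, literals {q=1}.
0 branches closed, 4 open.
Each open branch fixes some atoms; the unmentioned ones are free. Counting distinct full assignments: branch {p=1, r=0} (q, s, t) contributes 8 new; branch {p=1, s=1} (q, r, t) contributes 4 new; branch {r=1} (p, q, s, t) contributes 12 new; branch {q=1} (p, r, s, t) contributes 4 new. Total: 28.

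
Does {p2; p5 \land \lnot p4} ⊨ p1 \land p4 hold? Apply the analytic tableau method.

Initial set: {p2; (p5 \land \lnot p4); \lnot (p1 \land p4)}.
(p5 \land \lnot p4): α-rule — add p5, \lnot p4.
\lnot (p1 \land p4): β-rule — branch into \lnot p1  //  \lnot p4.
  branch 1 (add \lnot p1):
    ○ open, literals {p1=0, p2=1, p4=0, p5=1}.
  branch 2 (add \lnot p4):
    ○ open, literals {p2=1, p4=0, p5=1}.
0 branches closed, 2 open.
An open branch gives a countermodel: p1=0, p2=1, p4=0, p5=1 (unmentioned atoms arbitrary); the premises hold there but the conclusion fails.

No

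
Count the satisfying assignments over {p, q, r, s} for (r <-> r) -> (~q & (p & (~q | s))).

Initial set: {T ((r <-> r) -> (~q & (p & (~q | s))))}.
T ((r <-> r) -> (~q & (p & (~q | s)))): β-rule — branch into F (r <-> r)  //  T (~q & (p & (~q | s))).
  branch 1 (add F (r <-> r)):
    F (r <-> r): β-rule — branch into T r, F r  //  F r, T r.
      branch 1.1 (add T r, F r):
        × closes — contains both r and ~r.
      branch 1.2 (add F r, T r):
        × closes — contains both r and ~r.
  branch 2 (add T (~q & (p & (~q | s)))):
    T (~q & (p & (~q | s))): α-rule — add T ~q, T (p & (~q | s)).
    T (p & (~q | s)): α-rule — add T p, T (~q | s).
    T (~q | s): β-rule — branch into T ~q  //  T s.
      branch 2.1 (add T ~q):
        ○ open, literals {p=T, q=F}.
      branch 2.2 (add T s):
        ○ open, literals {p=T, q=F, s=T}.
2 branches closed, 2 open.
Each open branch fixes some atoms; the unmentioned ones are free. Counting distinct full assignments: branch {p=T, q=F} (r, s) contributes 4 new; branch {p=T, q=F, s=T} (r) contributes 0 new. Total: 4.

4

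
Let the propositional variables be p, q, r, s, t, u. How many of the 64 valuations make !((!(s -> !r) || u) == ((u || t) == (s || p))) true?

24

Initial set: {!((!(s -> !r) || u) == ((u || t) == (s || p)))}.
!((!(s -> !r) || u) == ((u || t) == (s || p))): β-rule — branch into (!(s -> !r) || u), !((u || t) == (s || p))  //  !(!(s -> !r) || u), ((u || t) == (s || p)).
  branch 1 (add (!(s -> !r) || u), !((u || t) == (s || p))):
    (!(s -> !r) || u): β-rule — branch into !(s -> !r)  //  u.
      branch 1.1 (add !(s -> !r)):
        !(s -> !r): α-rule — add s, !!r.
        !((u || t) == (s || p)): β-rule — branch into (u || t), !(s || p)  //  !(u || t), (s || p).
          branch 1.1.1 (add (u || t), !(s || p)):
            !(s || p): α-rule — add !s, !p.
            × closes — contains both s and !s.
          branch 1.1.2 (add !(u || t), (s || p)):
            !(u || t): α-rule — add !u, !t.
            (s || p): β-rule — branch into s  //  p.
              branch 1.1.2.1 (add s):
                ○ open, literals {r=1, s=1, t=0, u=0}.
              branch 1.1.2.2 (add p):
                ○ open, literals {p=1, r=1, s=1, t=0, u=0}.
      branch 1.2 (add u):
        !((u || t) == (s || p)): β-rule — branch into (u || t), !(s || p)  //  !(u || t), (s || p).
          branch 1.2.1 (add (u || t), !(s || p)):
            !(s || p): α-rule — add !s, !p.
            (u || t): β-rule — branch into u  //  t.
              branch 1.2.1.1 (add u):
                ○ open, literals {p=0, s=0, u=1}.
              branch 1.2.1.2 (add t):
                ○ open, literals {p=0, s=0, t=1, u=1}.
          branch 1.2.2 (add !(u || t), (s || p)):
            !(u || t): α-rule — add !u, !t.
            × closes — contains both u and !u.
  branch 2 (add !(!(s -> !r) || u), ((u || t) == (s || p))):
    !(!(s -> !r) || u): α-rule — add !!(s -> !r), !u.
    ((u || t) == (s || p)): β-rule — branch into (u || t), (s || p)  //  !(u || t), !(s || p).
      branch 2.1 (add (u || t), (s || p)):
        !!(s -> !r): β-rule — branch into !s  //  !r.
          branch 2.1.1 (add !s):
            (u || t): β-rule — branch into u  //  t.
              branch 2.1.1.1 (add u):
                × closes — contains both u and !u.
              branch 2.1.1.2 (add t):
                (s || p): β-rule — branch into s  //  p.
                  branch 2.1.1.2.1 (add s):
                    × closes — contains both s and !s.
                  branch 2.1.1.2.2 (add p):
                    ○ open, literals {p=1, s=0, t=1, u=0}.
          branch 2.1.2 (add !r):
            (u || t): β-rule — branch into u  //  t.
              branch 2.1.2.1 (add u):
                × closes — contains both u and !u.
              branch 2.1.2.2 (add t):
                (s || p): β-rule — branch into s  //  p.
                  branch 2.1.2.2.1 (add s):
                    ○ open, literals {r=0, s=1, t=1, u=0}.
                  branch 2.1.2.2.2 (add p):
                    ○ open, literals {p=1, r=0, t=1, u=0}.
      branch 2.2 (add !(u || t), !(s || p)):
        !(u || t): α-rule — add !u, !t.
        !(s || p): α-rule — add !s, !p.
        !!(s -> !r): β-rule — branch into !s  //  !r.
          branch 2.2.1 (add !s):
            ○ open, literals {p=0, s=0, t=0, u=0}.
          branch 2.2.2 (add !r):
            ○ open, literals {p=0, r=0, s=0, t=0, u=0}.
5 branches closed, 9 open.
Each open branch fixes some atoms; the unmentioned ones are free. Counting distinct full assignments: branch {r=1, s=1, t=0, u=0} (p, q) contributes 4 new; branch {p=1, r=1, s=1, t=0, u=0} (q) contributes 0 new; branch {p=0, s=0, u=1} (q, r, t) contributes 8 new; branch {p=0, s=0, t=1, u=1} (q, r) contributes 0 new; branch {p=1, s=0, t=1, u=0} (q, r) contributes 4 new; branch {r=0, s=1, t=1, u=0} (p, q) contributes 4 new; branch {p=1, r=0, t=1, u=0} (q, s) contributes 0 new; branch {p=0, s=0, t=0, u=0} (q, r) contributes 4 new; branch {p=0, r=0, s=0, t=0, u=0} (q) contributes 0 new. Total: 24.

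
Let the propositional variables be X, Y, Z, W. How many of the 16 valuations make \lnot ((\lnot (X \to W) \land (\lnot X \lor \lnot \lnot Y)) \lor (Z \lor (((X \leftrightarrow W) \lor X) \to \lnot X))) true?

Initial set: {\lnot ((\lnot (X \to W) \land (\lnot X \lor \lnot \lnot Y)) \lor (Z \lor (((X \leftrightarrow W) \lor X) \to \lnot X)))}.
\lnot ((\lnot (X \to W) \land (\lnot X \lor \lnot \lnot Y)) \lor (Z \lor (((X \leftrightarrow W) \lor X) \to \lnot X))): α-rule — add \lnot (\lnot (X \to W) \land (\lnot X \lor \lnot \lnot Y)), \lnot (Z \lor (((X \leftrightarrow W) \lor X) \to \lnot X)).
\lnot (Z \lor (((X \leftrightarrow W) \lor X) \to \lnot X)): α-rule — add \lnot Z, \lnot (((X \leftrightarrow W) \lor X) \to \lnot X).
\lnot (((X \leftrightarrow W) \lor X) \to \lnot X): α-rule — add ((X \leftrightarrow W) \lor X), \lnot \lnot X.
\lnot (\lnot (X \to W) \land (\lnot X \lor \lnot \lnot Y)): β-rule — branch into \lnot \lnot (X \to W)  //  \lnot (\lnot X \lor \lnot \lnot Y).
  branch 1 (add \lnot \lnot (X \to W)):
    ((X \leftrightarrow W) \lor X): β-rule — branch into (X \leftrightarrow W)  //  X.
      branch 1.1 (add (X \leftrightarrow W)):
        \lnot \lnot (X \to W): β-rule — branch into \lnot X  //  W.
          branch 1.1.1 (add \lnot X):
            × closes — contains both X and \lnot X.
          branch 1.1.2 (add W):
            (X \leftrightarrow W): β-rule — branch into X, W  //  \lnot X, \lnot W.
              branch 1.1.2.1 (add X, W):
                ○ open, literals {W=T, X=T, Z=F}.
              branch 1.1.2.2 (add \lnot X, \lnot W):
                × closes — contains both X and \lnot X.
      branch 1.2 (add X):
        \lnot \lnot (X \to W): β-rule — branch into \lnot X  //  W.
          branch 1.2.1 (add \lnot X):
            × closes — contains both X and \lnot X.
          branch 1.2.2 (add W):
            ○ open, literals {W=T, X=T, Z=F}.
  branch 2 (add \lnot (\lnot X \lor \lnot \lnot Y)):
    \lnot (\lnot X \lor \lnot \lnot Y): α-rule — add \lnot \lnot X, \lnot \lnot \lnot Y.
    \lnot \lnot \lnot Y: drop double negation, giving \lnot Y.
    ((X \leftrightarrow W) \lor X): β-rule — branch into (X \leftrightarrow W)  //  X.
      branch 2.1 (add (X \leftrightarrow W)):
        (X \leftrightarrow W): β-rule — branch into X, W  //  \lnot X, \lnot W.
          branch 2.1.1 (add X, W):
            ○ open, literals {W=T, X=T, Y=F, Z=F}.
          branch 2.1.2 (add \lnot X, \lnot W):
            × closes — contains both X and \lnot X.
      branch 2.2 (add X):
        ○ open, literals {X=T, Y=F, Z=F}.
4 branches closed, 4 open.
Each open branch fixes some atoms; the unmentioned ones are free. Counting distinct full assignments: branch {W=T, X=T, Z=F} (Y) contributes 2 new; branch {W=T, X=T, Z=F} (Y) contributes 0 new; branch {W=T, X=T, Y=F, Z=F} (none free) contributes 0 new; branch {X=T, Y=F, Z=F} (W) contributes 1 new. Total: 3.

3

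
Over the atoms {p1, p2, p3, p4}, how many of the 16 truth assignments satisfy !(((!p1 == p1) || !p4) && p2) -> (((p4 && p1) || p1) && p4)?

Initial set: {(!(((!p1 == p1) || !p4) && p2) -> (((p4 && p1) || p1) && p4))}.
(!(((!p1 == p1) || !p4) && p2) -> (((p4 && p1) || p1) && p4)): β-rule — branch into !!(((!p1 == p1) || !p4) && p2)  //  (((p4 && p1) || p1) && p4).
  branch 1 (add !!(((!p1 == p1) || !p4) && p2)):
    !!(((!p1 == p1) || !p4) && p2): α-rule — add ((!p1 == p1) || !p4), p2.
    ((!p1 == p1) || !p4): β-rule — branch into (!p1 == p1)  //  !p4.
      branch 1.1 (add (!p1 == p1)):
        (!p1 == p1): β-rule — branch into !p1, p1  //  !!p1, !p1.
          branch 1.1.1 (add !p1, p1):
            × closes — contains both p1 and !p1.
          branch 1.1.2 (add !!p1, !p1):
            × closes — contains both p1 and !p1.
      branch 1.2 (add !p4):
        ○ open, literals {p2=1, p4=0}.
  branch 2 (add (((p4 && p1) || p1) && p4)):
    (((p4 && p1) || p1) && p4): α-rule — add ((p4 && p1) || p1), p4.
    ((p4 && p1) || p1): β-rule — branch into (p4 && p1)  //  p1.
      branch 2.1 (add (p4 && p1)):
        (p4 && p1): α-rule — add p4, p1.
        ○ open, literals {p1=1, p4=1}.
      branch 2.2 (add p1):
        ○ open, literals {p1=1, p4=1}.
2 branches closed, 3 open.
Each open branch fixes some atoms; the unmentioned ones are free. Counting distinct full assignments: branch {p2=1, p4=0} (p1, p3) contributes 4 new; branch {p1=1, p4=1} (p2, p3) contributes 4 new; branch {p1=1, p4=1} (p2, p3) contributes 0 new. Total: 8.

8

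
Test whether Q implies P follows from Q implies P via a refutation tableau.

Yes

Initial set: {T (Q implies P); F (Q implies P)}.
F (Q implies P): α-rule — add T Q, F P.
T (Q implies P): β-rule — branch into F Q  //  T P.
  branch 1 (add F Q):
    × closes — contains both Q and not Q.
  branch 2 (add T P):
    × closes — contains both P and not P.
All 2 branches close.
Every branch closed, so the premises entail the conclusion.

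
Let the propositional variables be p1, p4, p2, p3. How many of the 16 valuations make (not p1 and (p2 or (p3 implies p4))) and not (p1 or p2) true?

3

Initial set: {T ((not p1 and (p2 or (p3 implies p4))) and not (p1 or p2))}.
T ((not p1 and (p2 or (p3 implies p4))) and not (p1 or p2)): α-rule — add T (not p1 and (p2 or (p3 implies p4))), T not (p1 or p2).
T (not p1 and (p2 or (p3 implies p4))): α-rule — add T not p1, T (p2 or (p3 implies p4)).
T not (p1 or p2): α-rule — add F p1, F p2.
T (p2 or (p3 implies p4)): β-rule — branch into T p2  //  T (p3 implies p4).
  branch 1 (add T p2):
    × closes — contains both p2 and not p2.
  branch 2 (add T (p3 implies p4)):
    T (p3 implies p4): β-rule — branch into F p3  //  T p4.
      branch 2.1 (add F p3):
        ○ open, literals {p1=false, p2=false, p3=false}.
      branch 2.2 (add T p4):
        ○ open, literals {p1=false, p2=false, p4=true}.
1 branch closed, 2 open.
Each open branch fixes some atoms; the unmentioned ones are free. Counting distinct full assignments: branch {p1=false, p2=false, p3=false} (p4) contributes 2 new; branch {p1=false, p2=false, p4=true} (p3) contributes 1 new. Total: 3.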